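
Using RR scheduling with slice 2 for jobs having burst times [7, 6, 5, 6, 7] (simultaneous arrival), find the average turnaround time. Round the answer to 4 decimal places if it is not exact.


Time quantum = 2
Execution trace:
  J1 runs 2 units, time = 2
  J2 runs 2 units, time = 4
  J3 runs 2 units, time = 6
  J4 runs 2 units, time = 8
  J5 runs 2 units, time = 10
  J1 runs 2 units, time = 12
  J2 runs 2 units, time = 14
  J3 runs 2 units, time = 16
  J4 runs 2 units, time = 18
  J5 runs 2 units, time = 20
  J1 runs 2 units, time = 22
  J2 runs 2 units, time = 24
  J3 runs 1 units, time = 25
  J4 runs 2 units, time = 27
  J5 runs 2 units, time = 29
  J1 runs 1 units, time = 30
  J5 runs 1 units, time = 31
Finish times: [30, 24, 25, 27, 31]
Average turnaround = 137/5 = 27.4

27.4


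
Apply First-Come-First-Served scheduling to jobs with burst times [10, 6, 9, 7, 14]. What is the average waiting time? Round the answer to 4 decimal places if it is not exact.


FCFS order (as given): [10, 6, 9, 7, 14]
Waiting times:
  Job 1: wait = 0
  Job 2: wait = 10
  Job 3: wait = 16
  Job 4: wait = 25
  Job 5: wait = 32
Sum of waiting times = 83
Average waiting time = 83/5 = 16.6

16.6


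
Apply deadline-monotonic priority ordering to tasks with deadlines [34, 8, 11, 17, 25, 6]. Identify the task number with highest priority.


Sort tasks by relative deadline (ascending):
  Task 6: deadline = 6
  Task 2: deadline = 8
  Task 3: deadline = 11
  Task 4: deadline = 17
  Task 5: deadline = 25
  Task 1: deadline = 34
Priority order (highest first): [6, 2, 3, 4, 5, 1]
Highest priority task = 6

6


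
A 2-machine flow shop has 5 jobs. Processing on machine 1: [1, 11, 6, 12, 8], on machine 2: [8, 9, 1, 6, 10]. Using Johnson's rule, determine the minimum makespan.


Apply Johnson's rule:
  Group 1 (a <= b): [(1, 1, 8), (5, 8, 10)]
  Group 2 (a > b): [(2, 11, 9), (4, 12, 6), (3, 6, 1)]
Optimal job order: [1, 5, 2, 4, 3]
Schedule:
  Job 1: M1 done at 1, M2 done at 9
  Job 5: M1 done at 9, M2 done at 19
  Job 2: M1 done at 20, M2 done at 29
  Job 4: M1 done at 32, M2 done at 38
  Job 3: M1 done at 38, M2 done at 39
Makespan = 39

39


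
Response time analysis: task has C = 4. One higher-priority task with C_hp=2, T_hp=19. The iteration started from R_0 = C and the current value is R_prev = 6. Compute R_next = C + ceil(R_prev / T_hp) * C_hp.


R_next = C + ceil(R_prev / T_hp) * C_hp
ceil(6 / 19) = ceil(0.3158) = 1
Interference = 1 * 2 = 2
R_next = 4 + 2 = 6
R_next = R_prev, so the iteration has converged (response time = 6).

6


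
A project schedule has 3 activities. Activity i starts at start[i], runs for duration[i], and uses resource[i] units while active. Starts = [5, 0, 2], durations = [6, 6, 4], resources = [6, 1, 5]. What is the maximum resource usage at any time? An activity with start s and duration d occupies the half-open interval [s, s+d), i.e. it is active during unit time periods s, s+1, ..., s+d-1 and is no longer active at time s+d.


Each activity i is active on [start_i, start_i + duration_i).
Compute total resource usage per time slot:
  t=0: active resources = [1], total = 1
  t=1: active resources = [1], total = 1
  t=2: active resources = [1, 5], total = 6
  t=3: active resources = [1, 5], total = 6
  t=4: active resources = [1, 5], total = 6
  t=5: active resources = [6, 1, 5], total = 12
  t=6: active resources = [6], total = 6
  t=7: active resources = [6], total = 6
  t=8: active resources = [6], total = 6
  t=9: active resources = [6], total = 6
  t=10: active resources = [6], total = 6
Peak resource demand = 12

12


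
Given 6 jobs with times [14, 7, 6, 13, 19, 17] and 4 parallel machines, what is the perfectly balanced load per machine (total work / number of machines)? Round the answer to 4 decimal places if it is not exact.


Total processing time = 14 + 7 + 6 + 13 + 19 + 17 = 76
Number of machines = 4
Ideal balanced load = 76 / 4 = 19.0

19.0


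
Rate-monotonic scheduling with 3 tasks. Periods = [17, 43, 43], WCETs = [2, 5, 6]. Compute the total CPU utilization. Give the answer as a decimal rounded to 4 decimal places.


Compute individual utilizations (exact fractions):
  Task 1: C/T = 2/17 (approx. 0.1176)
  Task 2: C/T = 5/43 (approx. 0.1163)
  Task 3: C/T = 6/43 (approx. 0.1395)
Total utilization U = 2/17 + 5/43 + 6/43 = 273/731
Rounded to 4 decimal places: U = 0.3735
RM (Liu & Layland) bound for 3 tasks = 0.779763; compare with U = 273/731 (approx. 0.373461)
U <= bound, so schedulable by RM sufficient condition.

0.3735


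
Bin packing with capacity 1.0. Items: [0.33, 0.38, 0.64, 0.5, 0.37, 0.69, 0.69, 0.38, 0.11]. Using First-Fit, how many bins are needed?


Place items sequentially using First-Fit:
  Item 0.33 -> new Bin 1
  Item 0.38 -> Bin 1 (now 0.71)
  Item 0.64 -> new Bin 2
  Item 0.5 -> new Bin 3
  Item 0.37 -> Bin 3 (now 0.87)
  Item 0.69 -> new Bin 4
  Item 0.69 -> new Bin 5
  Item 0.38 -> new Bin 6
  Item 0.11 -> Bin 1 (now 0.82)
Total bins used = 6

6


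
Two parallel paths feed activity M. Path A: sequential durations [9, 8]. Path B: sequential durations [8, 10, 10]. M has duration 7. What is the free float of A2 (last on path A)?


ES(A2) = sum of predecessors on chain A = 9
EF(A2) = ES + duration = 9 + 8 = 17
Successor of A2 is M. ES(M) = max(sum(A), sum(B)) = max(17, 28) = 28
Free float = ES(successor) - EF(current) = 28 - 17 = 11

11


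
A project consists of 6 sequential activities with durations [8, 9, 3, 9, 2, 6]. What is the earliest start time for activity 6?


Activity 6 starts after activities 1 through 5 complete.
Predecessor durations: [8, 9, 3, 9, 2]
ES = 8 + 9 + 3 + 9 + 2 = 31

31


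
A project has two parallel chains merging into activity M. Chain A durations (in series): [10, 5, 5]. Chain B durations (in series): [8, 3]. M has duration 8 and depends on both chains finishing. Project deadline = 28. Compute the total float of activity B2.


Forward pass: ES(B2) = sum of predecessors on chain B = 8
EF = ES + duration = 8 + 3 = 11
Backward pass: LF(M) = deadline = 28; LS(M) = 28 - 8 = 20
LF(B2) = LS(M) - sum(successors on chain B) = 20 - 0 = 20
LS = LF - duration = 20 - 3 = 17
Total float = LS - ES = 17 - 8 = 9

9


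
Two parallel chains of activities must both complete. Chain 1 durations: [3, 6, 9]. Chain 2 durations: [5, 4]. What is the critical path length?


Path A total = 3 + 6 + 9 = 18
Path B total = 5 + 4 = 9
Critical path = longest path = max(18, 9) = 18

18


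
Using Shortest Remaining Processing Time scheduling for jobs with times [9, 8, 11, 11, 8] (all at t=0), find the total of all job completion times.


Since all jobs arrive at t=0, SRPT equals SPT ordering.
SPT order: [8, 8, 9, 11, 11]
Completion times:
  Job 1: p=8, C=8
  Job 2: p=8, C=16
  Job 3: p=9, C=25
  Job 4: p=11, C=36
  Job 5: p=11, C=47
Total completion time = 8 + 16 + 25 + 36 + 47 = 132

132


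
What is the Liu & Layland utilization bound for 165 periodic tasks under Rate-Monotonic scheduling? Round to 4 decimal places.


Compute 2^(1/165) = 1.0042097281
Subtract 1: 1.0042097281 - 1 = 0.0042097281
Multiply by n: 165 * 0.0042097281 = 0.6946051365
Round to 4 dp: 0.6946

0.6946


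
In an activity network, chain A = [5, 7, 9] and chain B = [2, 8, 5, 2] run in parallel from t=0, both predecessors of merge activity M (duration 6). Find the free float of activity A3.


ES(A3) = sum of predecessors on chain A = 12
EF(A3) = ES + duration = 12 + 9 = 21
Successor of A3 is M. ES(M) = max(sum(A), sum(B)) = max(21, 17) = 21
Free float = ES(successor) - EF(current) = 21 - 21 = 0

0


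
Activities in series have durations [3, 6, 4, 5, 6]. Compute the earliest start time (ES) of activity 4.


Activity 4 starts after activities 1 through 3 complete.
Predecessor durations: [3, 6, 4]
ES = 3 + 6 + 4 = 13

13


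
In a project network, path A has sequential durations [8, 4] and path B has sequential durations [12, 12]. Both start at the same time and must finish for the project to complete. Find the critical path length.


Path A total = 8 + 4 = 12
Path B total = 12 + 12 = 24
Critical path = longest path = max(12, 24) = 24

24


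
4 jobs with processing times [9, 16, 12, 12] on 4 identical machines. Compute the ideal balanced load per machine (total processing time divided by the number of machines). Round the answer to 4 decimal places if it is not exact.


Total processing time = 9 + 16 + 12 + 12 = 49
Number of machines = 4
Ideal balanced load = 49 / 4 = 12.25

12.25


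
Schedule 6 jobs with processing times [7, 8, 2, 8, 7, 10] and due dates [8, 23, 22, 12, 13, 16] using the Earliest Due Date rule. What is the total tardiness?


Sort by due date (EDD order): [(7, 8), (8, 12), (7, 13), (10, 16), (2, 22), (8, 23)]
Compute completion times and tardiness:
  Job 1: p=7, d=8, C=7, tardiness=max(0,7-8)=0
  Job 2: p=8, d=12, C=15, tardiness=max(0,15-12)=3
  Job 3: p=7, d=13, C=22, tardiness=max(0,22-13)=9
  Job 4: p=10, d=16, C=32, tardiness=max(0,32-16)=16
  Job 5: p=2, d=22, C=34, tardiness=max(0,34-22)=12
  Job 6: p=8, d=23, C=42, tardiness=max(0,42-23)=19
Total tardiness = 59

59


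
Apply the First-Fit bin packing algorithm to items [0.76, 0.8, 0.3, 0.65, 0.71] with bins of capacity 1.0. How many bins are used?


Place items sequentially using First-Fit:
  Item 0.76 -> new Bin 1
  Item 0.8 -> new Bin 2
  Item 0.3 -> new Bin 3
  Item 0.65 -> Bin 3 (now 0.95)
  Item 0.71 -> new Bin 4
Total bins used = 4

4


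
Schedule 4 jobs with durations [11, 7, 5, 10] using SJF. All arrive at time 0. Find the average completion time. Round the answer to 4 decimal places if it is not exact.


SJF order (ascending): [5, 7, 10, 11]
Completion times:
  Job 1: burst=5, C=5
  Job 2: burst=7, C=12
  Job 3: burst=10, C=22
  Job 4: burst=11, C=33
Average completion = 72/4 = 18.0

18.0


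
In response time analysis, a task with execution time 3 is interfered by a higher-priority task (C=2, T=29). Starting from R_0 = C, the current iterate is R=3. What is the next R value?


R_next = C + ceil(R_prev / T_hp) * C_hp
ceil(3 / 29) = ceil(0.1034) = 1
Interference = 1 * 2 = 2
R_next = 3 + 2 = 5

5


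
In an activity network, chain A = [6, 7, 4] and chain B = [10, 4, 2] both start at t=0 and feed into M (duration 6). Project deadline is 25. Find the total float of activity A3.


Forward pass: ES(A3) = sum of predecessors on chain A = 13
EF = ES + duration = 13 + 4 = 17
Backward pass: LF(M) = deadline = 25; LS(M) = 25 - 6 = 19
LF(A3) = LS(M) - sum(successors on chain A) = 19 - 0 = 19
LS = LF - duration = 19 - 4 = 15
Total float = LS - ES = 15 - 13 = 2

2


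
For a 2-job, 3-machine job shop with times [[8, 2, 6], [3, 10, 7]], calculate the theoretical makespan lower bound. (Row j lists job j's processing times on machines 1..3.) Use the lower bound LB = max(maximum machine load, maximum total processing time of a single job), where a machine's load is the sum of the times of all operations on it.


Machine loads:
  Machine 1: 8 + 3 = 11
  Machine 2: 2 + 10 = 12
  Machine 3: 6 + 7 = 13
Max machine load = 13
Job totals:
  Job 1: 16
  Job 2: 20
Max job total = 20
Lower bound = max(13, 20) = 20

20


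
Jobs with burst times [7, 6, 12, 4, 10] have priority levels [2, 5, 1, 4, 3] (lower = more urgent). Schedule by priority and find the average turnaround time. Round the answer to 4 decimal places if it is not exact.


Sort by priority (ascending = highest first):
Order: [(1, 12), (2, 7), (3, 10), (4, 4), (5, 6)]
Completion times:
  Priority 1, burst=12, C=12
  Priority 2, burst=7, C=19
  Priority 3, burst=10, C=29
  Priority 4, burst=4, C=33
  Priority 5, burst=6, C=39
Average turnaround = 132/5 = 26.4

26.4


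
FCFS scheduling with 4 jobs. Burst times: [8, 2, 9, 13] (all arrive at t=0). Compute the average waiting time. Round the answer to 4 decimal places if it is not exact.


FCFS order (as given): [8, 2, 9, 13]
Waiting times:
  Job 1: wait = 0
  Job 2: wait = 8
  Job 3: wait = 10
  Job 4: wait = 19
Sum of waiting times = 37
Average waiting time = 37/4 = 9.25

9.25


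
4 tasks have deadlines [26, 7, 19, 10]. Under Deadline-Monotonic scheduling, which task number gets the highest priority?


Sort tasks by relative deadline (ascending):
  Task 2: deadline = 7
  Task 4: deadline = 10
  Task 3: deadline = 19
  Task 1: deadline = 26
Priority order (highest first): [2, 4, 3, 1]
Highest priority task = 2

2


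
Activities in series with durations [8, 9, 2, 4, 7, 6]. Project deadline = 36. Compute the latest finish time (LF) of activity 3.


LF(activity 3) = deadline - sum of successor durations
Successors: activities 4 through 6 with durations [4, 7, 6]
Sum of successor durations = 17
LF = 36 - 17 = 19

19


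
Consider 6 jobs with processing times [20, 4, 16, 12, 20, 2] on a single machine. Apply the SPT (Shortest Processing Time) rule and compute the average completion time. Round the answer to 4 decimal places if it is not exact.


Sort jobs by processing time (SPT order): [2, 4, 12, 16, 20, 20]
Compute completion times sequentially:
  Job 1: processing = 2, completes at 2
  Job 2: processing = 4, completes at 6
  Job 3: processing = 12, completes at 18
  Job 4: processing = 16, completes at 34
  Job 5: processing = 20, completes at 54
  Job 6: processing = 20, completes at 74
Sum of completion times = 188
Average completion time = 188/6 = 31.3333

31.3333


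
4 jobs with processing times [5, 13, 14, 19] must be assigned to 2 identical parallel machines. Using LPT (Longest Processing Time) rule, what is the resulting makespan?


Sort jobs in decreasing order (LPT): [19, 14, 13, 5]
Assign each job to the least loaded machine:
  Machine 1: jobs [19, 5], load = 24
  Machine 2: jobs [14, 13], load = 27
Makespan = max load = 27

27


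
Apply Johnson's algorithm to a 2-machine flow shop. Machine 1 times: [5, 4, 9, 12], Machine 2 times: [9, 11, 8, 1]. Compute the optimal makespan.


Apply Johnson's rule:
  Group 1 (a <= b): [(2, 4, 11), (1, 5, 9)]
  Group 2 (a > b): [(3, 9, 8), (4, 12, 1)]
Optimal job order: [2, 1, 3, 4]
Schedule:
  Job 2: M1 done at 4, M2 done at 15
  Job 1: M1 done at 9, M2 done at 24
  Job 3: M1 done at 18, M2 done at 32
  Job 4: M1 done at 30, M2 done at 33
Makespan = 33

33


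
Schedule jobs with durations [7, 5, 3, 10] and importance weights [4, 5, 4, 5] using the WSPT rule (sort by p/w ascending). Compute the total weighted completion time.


Compute p/w ratios and sort ascending (WSPT): [(3, 4), (5, 5), (7, 4), (10, 5)]
Compute weighted completion times:
  Job (p=3,w=4): C=3, w*C=4*3=12
  Job (p=5,w=5): C=8, w*C=5*8=40
  Job (p=7,w=4): C=15, w*C=4*15=60
  Job (p=10,w=5): C=25, w*C=5*25=125
Total weighted completion time = 237

237


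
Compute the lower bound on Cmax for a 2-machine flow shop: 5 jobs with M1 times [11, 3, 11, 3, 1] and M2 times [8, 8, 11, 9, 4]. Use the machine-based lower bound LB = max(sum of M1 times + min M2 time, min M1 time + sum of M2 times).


LB1 = sum(M1 times) + min(M2 times) = 29 + 4 = 33
LB2 = min(M1 times) + sum(M2 times) = 1 + 40 = 41
Lower bound = max(LB1, LB2) = max(33, 41) = 41

41


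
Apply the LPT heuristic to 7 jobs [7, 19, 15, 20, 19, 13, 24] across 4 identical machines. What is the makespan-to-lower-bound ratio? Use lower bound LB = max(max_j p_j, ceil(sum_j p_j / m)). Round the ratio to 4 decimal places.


LPT order: [24, 20, 19, 19, 15, 13, 7]
Machine loads after assignment: [24, 27, 34, 32]
LPT makespan = 34
Lower bound = max(max_job, ceil(total/4)) = max(24, 30) = 30
Ratio = 34 / 30 = 1.1333

1.1333


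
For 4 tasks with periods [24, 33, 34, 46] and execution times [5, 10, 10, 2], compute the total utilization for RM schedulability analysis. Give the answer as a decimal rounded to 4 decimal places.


Compute individual utilizations (exact fractions):
  Task 1: C/T = 5/24 (approx. 0.2083)
  Task 2: C/T = 10/33 (approx. 0.303)
  Task 3: C/T = 10/34 = 5/17 (approx. 0.2941)
  Task 4: C/T = 2/46 = 1/23 (approx. 0.0435)
Total utilization U = 5/24 + 10/33 + 5/17 + 1/23 = 29211/34408
Rounded to 4 decimal places: U = 0.8490
RM (Liu & Layland) bound for 4 tasks = 0.756828; compare with U = 29211/34408 (approx. 0.848960)
bound < U <= 1, so the RM sufficient condition is not met (inconclusive; an exact test such as response-time analysis is needed).

0.8490


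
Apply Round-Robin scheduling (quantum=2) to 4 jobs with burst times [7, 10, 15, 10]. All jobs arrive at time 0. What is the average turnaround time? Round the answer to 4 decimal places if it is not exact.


Time quantum = 2
Execution trace:
  J1 runs 2 units, time = 2
  J2 runs 2 units, time = 4
  J3 runs 2 units, time = 6
  J4 runs 2 units, time = 8
  J1 runs 2 units, time = 10
  J2 runs 2 units, time = 12
  J3 runs 2 units, time = 14
  J4 runs 2 units, time = 16
  J1 runs 2 units, time = 18
  J2 runs 2 units, time = 20
  J3 runs 2 units, time = 22
  J4 runs 2 units, time = 24
  J1 runs 1 units, time = 25
  J2 runs 2 units, time = 27
  J3 runs 2 units, time = 29
  J4 runs 2 units, time = 31
  J2 runs 2 units, time = 33
  J3 runs 2 units, time = 35
  J4 runs 2 units, time = 37
  J3 runs 2 units, time = 39
  J3 runs 2 units, time = 41
  J3 runs 1 units, time = 42
Finish times: [25, 33, 42, 37]
Average turnaround = 137/4 = 34.25

34.25


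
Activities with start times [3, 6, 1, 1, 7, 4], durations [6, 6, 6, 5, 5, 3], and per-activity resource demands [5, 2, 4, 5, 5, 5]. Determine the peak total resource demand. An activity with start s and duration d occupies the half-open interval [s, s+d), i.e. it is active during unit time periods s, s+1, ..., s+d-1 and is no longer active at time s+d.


Each activity i is active on [start_i, start_i + duration_i).
Compute total resource usage per time slot:
  t=0: active resources = [], total = 0
  t=1: active resources = [4, 5], total = 9
  t=2: active resources = [4, 5], total = 9
  t=3: active resources = [5, 4, 5], total = 14
  t=4: active resources = [5, 4, 5, 5], total = 19
  t=5: active resources = [5, 4, 5, 5], total = 19
  t=6: active resources = [5, 2, 4, 5], total = 16
  t=7: active resources = [5, 2, 5], total = 12
  t=8: active resources = [5, 2, 5], total = 12
  t=9: active resources = [2, 5], total = 7
  t=10: active resources = [2, 5], total = 7
  t=11: active resources = [2, 5], total = 7
Peak resource demand = 19

19


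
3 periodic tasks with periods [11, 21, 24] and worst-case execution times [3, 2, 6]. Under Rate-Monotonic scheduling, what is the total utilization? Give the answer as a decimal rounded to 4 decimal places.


Compute individual utilizations (exact fractions):
  Task 1: C/T = 3/11 (approx. 0.2727)
  Task 2: C/T = 2/21 (approx. 0.0952)
  Task 3: C/T = 6/24 = 1/4 (approx. 0.25)
Total utilization U = 3/11 + 2/21 + 1/4 = 571/924
Rounded to 4 decimal places: U = 0.6180
RM (Liu & Layland) bound for 3 tasks = 0.779763; compare with U = 571/924 (approx. 0.617965)
U <= bound, so schedulable by RM sufficient condition.

0.6180


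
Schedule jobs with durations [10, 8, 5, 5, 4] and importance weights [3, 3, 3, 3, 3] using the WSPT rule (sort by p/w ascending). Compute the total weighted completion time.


Compute p/w ratios and sort ascending (WSPT): [(4, 3), (5, 3), (5, 3), (8, 3), (10, 3)]
Compute weighted completion times:
  Job (p=4,w=3): C=4, w*C=3*4=12
  Job (p=5,w=3): C=9, w*C=3*9=27
  Job (p=5,w=3): C=14, w*C=3*14=42
  Job (p=8,w=3): C=22, w*C=3*22=66
  Job (p=10,w=3): C=32, w*C=3*32=96
Total weighted completion time = 243

243


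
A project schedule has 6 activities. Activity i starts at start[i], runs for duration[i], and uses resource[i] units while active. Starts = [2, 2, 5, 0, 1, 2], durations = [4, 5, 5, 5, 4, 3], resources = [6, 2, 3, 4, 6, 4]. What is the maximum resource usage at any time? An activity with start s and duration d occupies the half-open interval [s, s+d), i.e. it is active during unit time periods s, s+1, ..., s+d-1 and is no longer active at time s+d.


Each activity i is active on [start_i, start_i + duration_i).
Compute total resource usage per time slot:
  t=0: active resources = [4], total = 4
  t=1: active resources = [4, 6], total = 10
  t=2: active resources = [6, 2, 4, 6, 4], total = 22
  t=3: active resources = [6, 2, 4, 6, 4], total = 22
  t=4: active resources = [6, 2, 4, 6, 4], total = 22
  t=5: active resources = [6, 2, 3], total = 11
  t=6: active resources = [2, 3], total = 5
  t=7: active resources = [3], total = 3
  t=8: active resources = [3], total = 3
  t=9: active resources = [3], total = 3
Peak resource demand = 22

22


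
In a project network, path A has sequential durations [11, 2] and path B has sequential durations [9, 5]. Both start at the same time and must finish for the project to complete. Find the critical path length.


Path A total = 11 + 2 = 13
Path B total = 9 + 5 = 14
Critical path = longest path = max(13, 14) = 14

14


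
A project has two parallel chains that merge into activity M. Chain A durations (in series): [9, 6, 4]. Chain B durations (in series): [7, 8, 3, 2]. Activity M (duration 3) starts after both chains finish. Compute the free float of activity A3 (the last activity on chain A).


ES(A3) = sum of predecessors on chain A = 15
EF(A3) = ES + duration = 15 + 4 = 19
Successor of A3 is M. ES(M) = max(sum(A), sum(B)) = max(19, 20) = 20
Free float = ES(successor) - EF(current) = 20 - 19 = 1

1


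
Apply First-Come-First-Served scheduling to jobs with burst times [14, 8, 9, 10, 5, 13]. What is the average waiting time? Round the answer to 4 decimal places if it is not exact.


FCFS order (as given): [14, 8, 9, 10, 5, 13]
Waiting times:
  Job 1: wait = 0
  Job 2: wait = 14
  Job 3: wait = 22
  Job 4: wait = 31
  Job 5: wait = 41
  Job 6: wait = 46
Sum of waiting times = 154
Average waiting time = 154/6 = 25.6667

25.6667


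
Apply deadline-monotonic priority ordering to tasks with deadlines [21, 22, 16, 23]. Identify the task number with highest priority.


Sort tasks by relative deadline (ascending):
  Task 3: deadline = 16
  Task 1: deadline = 21
  Task 2: deadline = 22
  Task 4: deadline = 23
Priority order (highest first): [3, 1, 2, 4]
Highest priority task = 3

3


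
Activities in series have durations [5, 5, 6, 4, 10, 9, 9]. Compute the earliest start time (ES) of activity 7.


Activity 7 starts after activities 1 through 6 complete.
Predecessor durations: [5, 5, 6, 4, 10, 9]
ES = 5 + 5 + 6 + 4 + 10 + 9 = 39

39


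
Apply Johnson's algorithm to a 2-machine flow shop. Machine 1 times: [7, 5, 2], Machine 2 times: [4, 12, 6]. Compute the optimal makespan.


Apply Johnson's rule:
  Group 1 (a <= b): [(3, 2, 6), (2, 5, 12)]
  Group 2 (a > b): [(1, 7, 4)]
Optimal job order: [3, 2, 1]
Schedule:
  Job 3: M1 done at 2, M2 done at 8
  Job 2: M1 done at 7, M2 done at 20
  Job 1: M1 done at 14, M2 done at 24
Makespan = 24

24


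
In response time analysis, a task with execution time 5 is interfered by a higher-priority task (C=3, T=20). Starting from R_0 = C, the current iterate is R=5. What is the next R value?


R_next = C + ceil(R_prev / T_hp) * C_hp
ceil(5 / 20) = ceil(0.25) = 1
Interference = 1 * 3 = 3
R_next = 5 + 3 = 8

8


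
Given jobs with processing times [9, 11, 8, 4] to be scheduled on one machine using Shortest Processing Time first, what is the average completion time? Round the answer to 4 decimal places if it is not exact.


Sort jobs by processing time (SPT order): [4, 8, 9, 11]
Compute completion times sequentially:
  Job 1: processing = 4, completes at 4
  Job 2: processing = 8, completes at 12
  Job 3: processing = 9, completes at 21
  Job 4: processing = 11, completes at 32
Sum of completion times = 69
Average completion time = 69/4 = 17.25

17.25


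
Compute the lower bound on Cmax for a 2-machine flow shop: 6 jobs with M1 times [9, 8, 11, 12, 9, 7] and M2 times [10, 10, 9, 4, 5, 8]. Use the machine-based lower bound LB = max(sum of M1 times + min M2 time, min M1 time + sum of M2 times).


LB1 = sum(M1 times) + min(M2 times) = 56 + 4 = 60
LB2 = min(M1 times) + sum(M2 times) = 7 + 46 = 53
Lower bound = max(LB1, LB2) = max(60, 53) = 60

60


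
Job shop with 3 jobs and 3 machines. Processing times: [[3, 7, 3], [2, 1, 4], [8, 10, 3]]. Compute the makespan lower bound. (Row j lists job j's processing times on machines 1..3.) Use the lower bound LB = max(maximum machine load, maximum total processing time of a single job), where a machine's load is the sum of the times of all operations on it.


Machine loads:
  Machine 1: 3 + 2 + 8 = 13
  Machine 2: 7 + 1 + 10 = 18
  Machine 3: 3 + 4 + 3 = 10
Max machine load = 18
Job totals:
  Job 1: 13
  Job 2: 7
  Job 3: 21
Max job total = 21
Lower bound = max(18, 21) = 21

21


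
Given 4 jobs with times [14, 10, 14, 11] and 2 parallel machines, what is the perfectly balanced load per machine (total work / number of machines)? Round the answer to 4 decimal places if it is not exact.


Total processing time = 14 + 10 + 14 + 11 = 49
Number of machines = 2
Ideal balanced load = 49 / 2 = 24.5

24.5


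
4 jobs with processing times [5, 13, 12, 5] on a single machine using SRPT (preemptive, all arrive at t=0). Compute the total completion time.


Since all jobs arrive at t=0, SRPT equals SPT ordering.
SPT order: [5, 5, 12, 13]
Completion times:
  Job 1: p=5, C=5
  Job 2: p=5, C=10
  Job 3: p=12, C=22
  Job 4: p=13, C=35
Total completion time = 5 + 10 + 22 + 35 = 72

72


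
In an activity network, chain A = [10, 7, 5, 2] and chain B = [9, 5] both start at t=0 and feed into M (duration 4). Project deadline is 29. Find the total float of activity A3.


Forward pass: ES(A3) = sum of predecessors on chain A = 17
EF = ES + duration = 17 + 5 = 22
Backward pass: LF(M) = deadline = 29; LS(M) = 29 - 4 = 25
LF(A3) = LS(M) - sum(successors on chain A) = 25 - 2 = 23
LS = LF - duration = 23 - 5 = 18
Total float = LS - ES = 18 - 17 = 1

1


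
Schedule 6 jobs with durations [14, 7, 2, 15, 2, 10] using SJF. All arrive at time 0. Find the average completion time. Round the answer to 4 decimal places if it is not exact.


SJF order (ascending): [2, 2, 7, 10, 14, 15]
Completion times:
  Job 1: burst=2, C=2
  Job 2: burst=2, C=4
  Job 3: burst=7, C=11
  Job 4: burst=10, C=21
  Job 5: burst=14, C=35
  Job 6: burst=15, C=50
Average completion = 123/6 = 20.5

20.5


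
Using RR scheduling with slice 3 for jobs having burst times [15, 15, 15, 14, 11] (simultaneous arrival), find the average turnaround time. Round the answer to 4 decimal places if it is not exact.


Time quantum = 3
Execution trace:
  J1 runs 3 units, time = 3
  J2 runs 3 units, time = 6
  J3 runs 3 units, time = 9
  J4 runs 3 units, time = 12
  J5 runs 3 units, time = 15
  J1 runs 3 units, time = 18
  J2 runs 3 units, time = 21
  J3 runs 3 units, time = 24
  J4 runs 3 units, time = 27
  J5 runs 3 units, time = 30
  J1 runs 3 units, time = 33
  J2 runs 3 units, time = 36
  J3 runs 3 units, time = 39
  J4 runs 3 units, time = 42
  J5 runs 3 units, time = 45
  J1 runs 3 units, time = 48
  J2 runs 3 units, time = 51
  J3 runs 3 units, time = 54
  J4 runs 3 units, time = 57
  J5 runs 2 units, time = 59
  J1 runs 3 units, time = 62
  J2 runs 3 units, time = 65
  J3 runs 3 units, time = 68
  J4 runs 2 units, time = 70
Finish times: [62, 65, 68, 70, 59]
Average turnaround = 324/5 = 64.8

64.8


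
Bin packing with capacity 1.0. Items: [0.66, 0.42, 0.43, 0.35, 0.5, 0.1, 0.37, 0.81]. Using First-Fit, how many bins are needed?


Place items sequentially using First-Fit:
  Item 0.66 -> new Bin 1
  Item 0.42 -> new Bin 2
  Item 0.43 -> Bin 2 (now 0.85)
  Item 0.35 -> new Bin 3
  Item 0.5 -> Bin 3 (now 0.85)
  Item 0.1 -> Bin 1 (now 0.76)
  Item 0.37 -> new Bin 4
  Item 0.81 -> new Bin 5
Total bins used = 5

5


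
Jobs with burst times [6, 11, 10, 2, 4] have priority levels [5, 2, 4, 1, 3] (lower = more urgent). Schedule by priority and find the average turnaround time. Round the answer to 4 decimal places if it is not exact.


Sort by priority (ascending = highest first):
Order: [(1, 2), (2, 11), (3, 4), (4, 10), (5, 6)]
Completion times:
  Priority 1, burst=2, C=2
  Priority 2, burst=11, C=13
  Priority 3, burst=4, C=17
  Priority 4, burst=10, C=27
  Priority 5, burst=6, C=33
Average turnaround = 92/5 = 18.4

18.4


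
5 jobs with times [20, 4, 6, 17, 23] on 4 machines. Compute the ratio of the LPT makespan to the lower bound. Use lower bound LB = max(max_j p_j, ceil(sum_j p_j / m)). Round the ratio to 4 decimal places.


LPT order: [23, 20, 17, 6, 4]
Machine loads after assignment: [23, 20, 17, 10]
LPT makespan = 23
Lower bound = max(max_job, ceil(total/4)) = max(23, 18) = 23
Ratio = 23 / 23 = 1.0

1.0


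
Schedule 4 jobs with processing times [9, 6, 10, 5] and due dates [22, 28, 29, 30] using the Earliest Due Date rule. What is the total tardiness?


Sort by due date (EDD order): [(9, 22), (6, 28), (10, 29), (5, 30)]
Compute completion times and tardiness:
  Job 1: p=9, d=22, C=9, tardiness=max(0,9-22)=0
  Job 2: p=6, d=28, C=15, tardiness=max(0,15-28)=0
  Job 3: p=10, d=29, C=25, tardiness=max(0,25-29)=0
  Job 4: p=5, d=30, C=30, tardiness=max(0,30-30)=0
Total tardiness = 0

0


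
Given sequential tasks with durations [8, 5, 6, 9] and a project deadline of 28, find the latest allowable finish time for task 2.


LF(activity 2) = deadline - sum of successor durations
Successors: activities 3 through 4 with durations [6, 9]
Sum of successor durations = 15
LF = 28 - 15 = 13

13


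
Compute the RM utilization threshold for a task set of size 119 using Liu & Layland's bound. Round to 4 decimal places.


Compute 2^(1/119) = 1.0058417632
Subtract 1: 1.0058417632 - 1 = 0.0058417632
Multiply by n: 119 * 0.0058417632 = 0.6951698208
Round to 4 dp: 0.6952

0.6952


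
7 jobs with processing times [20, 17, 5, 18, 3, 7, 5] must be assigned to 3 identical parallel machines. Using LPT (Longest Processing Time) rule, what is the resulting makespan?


Sort jobs in decreasing order (LPT): [20, 18, 17, 7, 5, 5, 3]
Assign each job to the least loaded machine:
  Machine 1: jobs [20, 5], load = 25
  Machine 2: jobs [18, 5, 3], load = 26
  Machine 3: jobs [17, 7], load = 24
Makespan = max load = 26

26


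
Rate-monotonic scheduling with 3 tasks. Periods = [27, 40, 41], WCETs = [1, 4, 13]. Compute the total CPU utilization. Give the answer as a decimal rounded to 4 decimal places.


Compute individual utilizations (exact fractions):
  Task 1: C/T = 1/27 (approx. 0.037)
  Task 2: C/T = 4/40 = 1/10 (approx. 0.1)
  Task 3: C/T = 13/41 (approx. 0.3171)
Total utilization U = 1/27 + 1/10 + 13/41 = 5027/11070
Rounded to 4 decimal places: U = 0.4541
RM (Liu & Layland) bound for 3 tasks = 0.779763; compare with U = 5027/11070 (approx. 0.454110)
U <= bound, so schedulable by RM sufficient condition.

0.4541


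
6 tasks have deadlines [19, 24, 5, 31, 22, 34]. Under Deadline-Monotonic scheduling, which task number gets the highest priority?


Sort tasks by relative deadline (ascending):
  Task 3: deadline = 5
  Task 1: deadline = 19
  Task 5: deadline = 22
  Task 2: deadline = 24
  Task 4: deadline = 31
  Task 6: deadline = 34
Priority order (highest first): [3, 1, 5, 2, 4, 6]
Highest priority task = 3

3


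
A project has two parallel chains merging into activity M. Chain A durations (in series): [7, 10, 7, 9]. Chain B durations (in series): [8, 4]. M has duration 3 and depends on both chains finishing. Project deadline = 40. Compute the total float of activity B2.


Forward pass: ES(B2) = sum of predecessors on chain B = 8
EF = ES + duration = 8 + 4 = 12
Backward pass: LF(M) = deadline = 40; LS(M) = 40 - 3 = 37
LF(B2) = LS(M) - sum(successors on chain B) = 37 - 0 = 37
LS = LF - duration = 37 - 4 = 33
Total float = LS - ES = 33 - 8 = 25

25


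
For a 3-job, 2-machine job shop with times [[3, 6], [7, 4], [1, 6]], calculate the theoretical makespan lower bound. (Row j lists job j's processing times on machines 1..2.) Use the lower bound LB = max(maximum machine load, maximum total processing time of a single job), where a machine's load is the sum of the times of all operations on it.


Machine loads:
  Machine 1: 3 + 7 + 1 = 11
  Machine 2: 6 + 4 + 6 = 16
Max machine load = 16
Job totals:
  Job 1: 9
  Job 2: 11
  Job 3: 7
Max job total = 11
Lower bound = max(16, 11) = 16

16


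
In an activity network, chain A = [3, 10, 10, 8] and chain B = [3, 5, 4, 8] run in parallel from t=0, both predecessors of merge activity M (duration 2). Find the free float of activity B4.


ES(B4) = sum of predecessors on chain B = 12
EF(B4) = ES + duration = 12 + 8 = 20
Successor of B4 is M. ES(M) = max(sum(A), sum(B)) = max(31, 20) = 31
Free float = ES(successor) - EF(current) = 31 - 20 = 11

11


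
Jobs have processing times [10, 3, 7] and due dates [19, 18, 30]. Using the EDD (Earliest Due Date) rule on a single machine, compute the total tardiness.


Sort by due date (EDD order): [(3, 18), (10, 19), (7, 30)]
Compute completion times and tardiness:
  Job 1: p=3, d=18, C=3, tardiness=max(0,3-18)=0
  Job 2: p=10, d=19, C=13, tardiness=max(0,13-19)=0
  Job 3: p=7, d=30, C=20, tardiness=max(0,20-30)=0
Total tardiness = 0

0


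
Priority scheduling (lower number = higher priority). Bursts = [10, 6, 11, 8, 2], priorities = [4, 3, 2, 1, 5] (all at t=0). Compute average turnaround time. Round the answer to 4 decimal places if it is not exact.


Sort by priority (ascending = highest first):
Order: [(1, 8), (2, 11), (3, 6), (4, 10), (5, 2)]
Completion times:
  Priority 1, burst=8, C=8
  Priority 2, burst=11, C=19
  Priority 3, burst=6, C=25
  Priority 4, burst=10, C=35
  Priority 5, burst=2, C=37
Average turnaround = 124/5 = 24.8

24.8


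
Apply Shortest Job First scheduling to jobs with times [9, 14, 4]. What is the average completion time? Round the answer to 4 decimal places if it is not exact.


SJF order (ascending): [4, 9, 14]
Completion times:
  Job 1: burst=4, C=4
  Job 2: burst=9, C=13
  Job 3: burst=14, C=27
Average completion = 44/3 = 14.6667

14.6667


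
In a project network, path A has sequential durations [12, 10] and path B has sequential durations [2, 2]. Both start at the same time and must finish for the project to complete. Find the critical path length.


Path A total = 12 + 10 = 22
Path B total = 2 + 2 = 4
Critical path = longest path = max(22, 4) = 22

22


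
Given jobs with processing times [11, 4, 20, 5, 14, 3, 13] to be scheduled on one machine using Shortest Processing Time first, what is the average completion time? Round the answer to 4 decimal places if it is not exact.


Sort jobs by processing time (SPT order): [3, 4, 5, 11, 13, 14, 20]
Compute completion times sequentially:
  Job 1: processing = 3, completes at 3
  Job 2: processing = 4, completes at 7
  Job 3: processing = 5, completes at 12
  Job 4: processing = 11, completes at 23
  Job 5: processing = 13, completes at 36
  Job 6: processing = 14, completes at 50
  Job 7: processing = 20, completes at 70
Sum of completion times = 201
Average completion time = 201/7 = 28.7143

28.7143


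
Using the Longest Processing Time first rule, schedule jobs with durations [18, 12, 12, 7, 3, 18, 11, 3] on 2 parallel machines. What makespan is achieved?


Sort jobs in decreasing order (LPT): [18, 18, 12, 12, 11, 7, 3, 3]
Assign each job to the least loaded machine:
  Machine 1: jobs [18, 12, 11], load = 41
  Machine 2: jobs [18, 12, 7, 3, 3], load = 43
Makespan = max load = 43

43


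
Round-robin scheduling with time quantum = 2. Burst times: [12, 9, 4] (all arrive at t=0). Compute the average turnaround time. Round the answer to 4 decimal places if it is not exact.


Time quantum = 2
Execution trace:
  J1 runs 2 units, time = 2
  J2 runs 2 units, time = 4
  J3 runs 2 units, time = 6
  J1 runs 2 units, time = 8
  J2 runs 2 units, time = 10
  J3 runs 2 units, time = 12
  J1 runs 2 units, time = 14
  J2 runs 2 units, time = 16
  J1 runs 2 units, time = 18
  J2 runs 2 units, time = 20
  J1 runs 2 units, time = 22
  J2 runs 1 units, time = 23
  J1 runs 2 units, time = 25
Finish times: [25, 23, 12]
Average turnaround = 60/3 = 20.0

20.0


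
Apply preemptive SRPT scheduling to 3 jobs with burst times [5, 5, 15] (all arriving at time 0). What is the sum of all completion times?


Since all jobs arrive at t=0, SRPT equals SPT ordering.
SPT order: [5, 5, 15]
Completion times:
  Job 1: p=5, C=5
  Job 2: p=5, C=10
  Job 3: p=15, C=25
Total completion time = 5 + 10 + 25 = 40

40


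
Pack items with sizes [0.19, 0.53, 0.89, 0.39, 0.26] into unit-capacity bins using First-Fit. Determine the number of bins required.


Place items sequentially using First-Fit:
  Item 0.19 -> new Bin 1
  Item 0.53 -> Bin 1 (now 0.72)
  Item 0.89 -> new Bin 2
  Item 0.39 -> new Bin 3
  Item 0.26 -> Bin 1 (now 0.98)
Total bins used = 3

3


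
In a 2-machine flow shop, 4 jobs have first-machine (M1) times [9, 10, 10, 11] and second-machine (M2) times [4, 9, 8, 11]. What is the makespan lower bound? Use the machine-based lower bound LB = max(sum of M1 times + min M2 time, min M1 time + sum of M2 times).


LB1 = sum(M1 times) + min(M2 times) = 40 + 4 = 44
LB2 = min(M1 times) + sum(M2 times) = 9 + 32 = 41
Lower bound = max(LB1, LB2) = max(44, 41) = 44

44


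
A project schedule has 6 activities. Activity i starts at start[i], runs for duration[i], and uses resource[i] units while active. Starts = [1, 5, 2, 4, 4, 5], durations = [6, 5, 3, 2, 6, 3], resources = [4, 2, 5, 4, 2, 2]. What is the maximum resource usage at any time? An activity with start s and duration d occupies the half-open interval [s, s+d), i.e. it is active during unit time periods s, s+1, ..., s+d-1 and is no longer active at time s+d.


Each activity i is active on [start_i, start_i + duration_i).
Compute total resource usage per time slot:
  t=0: active resources = [], total = 0
  t=1: active resources = [4], total = 4
  t=2: active resources = [4, 5], total = 9
  t=3: active resources = [4, 5], total = 9
  t=4: active resources = [4, 5, 4, 2], total = 15
  t=5: active resources = [4, 2, 4, 2, 2], total = 14
  t=6: active resources = [4, 2, 2, 2], total = 10
  t=7: active resources = [2, 2, 2], total = 6
  t=8: active resources = [2, 2], total = 4
  t=9: active resources = [2, 2], total = 4
Peak resource demand = 15

15


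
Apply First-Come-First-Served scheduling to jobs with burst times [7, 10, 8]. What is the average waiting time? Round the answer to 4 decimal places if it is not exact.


FCFS order (as given): [7, 10, 8]
Waiting times:
  Job 1: wait = 0
  Job 2: wait = 7
  Job 3: wait = 17
Sum of waiting times = 24
Average waiting time = 24/3 = 8.0

8.0


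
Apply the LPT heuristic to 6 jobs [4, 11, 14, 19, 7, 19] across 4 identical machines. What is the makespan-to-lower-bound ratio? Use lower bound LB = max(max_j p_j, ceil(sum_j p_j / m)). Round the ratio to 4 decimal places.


LPT order: [19, 19, 14, 11, 7, 4]
Machine loads after assignment: [19, 19, 18, 18]
LPT makespan = 19
Lower bound = max(max_job, ceil(total/4)) = max(19, 19) = 19
Ratio = 19 / 19 = 1.0

1.0


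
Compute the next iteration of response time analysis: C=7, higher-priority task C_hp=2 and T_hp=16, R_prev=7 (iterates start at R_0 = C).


R_next = C + ceil(R_prev / T_hp) * C_hp
ceil(7 / 16) = ceil(0.4375) = 1
Interference = 1 * 2 = 2
R_next = 7 + 2 = 9

9


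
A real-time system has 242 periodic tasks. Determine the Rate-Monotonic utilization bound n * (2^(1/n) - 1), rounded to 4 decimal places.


Compute 2^(1/242) = 1.0028683504
Subtract 1: 1.0028683504 - 1 = 0.0028683504
Multiply by n: 242 * 0.0028683504 = 0.6941407968
Round to 4 dp: 0.6941

0.6941


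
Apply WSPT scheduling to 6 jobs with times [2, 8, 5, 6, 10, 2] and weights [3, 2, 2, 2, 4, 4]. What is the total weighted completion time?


Compute p/w ratios and sort ascending (WSPT): [(2, 4), (2, 3), (5, 2), (10, 4), (6, 2), (8, 2)]
Compute weighted completion times:
  Job (p=2,w=4): C=2, w*C=4*2=8
  Job (p=2,w=3): C=4, w*C=3*4=12
  Job (p=5,w=2): C=9, w*C=2*9=18
  Job (p=10,w=4): C=19, w*C=4*19=76
  Job (p=6,w=2): C=25, w*C=2*25=50
  Job (p=8,w=2): C=33, w*C=2*33=66
Total weighted completion time = 230

230
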